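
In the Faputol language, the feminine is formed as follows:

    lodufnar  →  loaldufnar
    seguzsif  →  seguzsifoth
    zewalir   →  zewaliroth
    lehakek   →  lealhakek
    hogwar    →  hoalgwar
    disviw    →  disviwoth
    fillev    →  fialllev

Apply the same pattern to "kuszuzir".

kuszuziroth

zewalir and hogwar both end in -r yet inflect differently (zewaliroth, hoalgwar), so the final letter is not what conditions the rule; the last vowel is.
"kuszuzir" has last vowel 'i'. The stems whose last vowel is 'i' (seguzsif → seguzsifoth, zewalir → zewaliroth, disviw → disviwoth) add -oth.
So kuszuzir → kuszuziroth.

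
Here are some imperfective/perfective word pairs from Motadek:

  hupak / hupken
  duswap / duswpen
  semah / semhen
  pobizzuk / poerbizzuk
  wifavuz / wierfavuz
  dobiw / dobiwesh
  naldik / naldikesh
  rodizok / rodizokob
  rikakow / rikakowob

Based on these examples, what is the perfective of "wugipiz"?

wugipizesh

hupak and pobizzuk both end in -k yet inflect differently (hupken, poerbizzuk), so the final letter is not what conditions the rule; the last vowel is.
"wugipiz" has last vowel 'i'. The stems whose last vowel is 'i' (dobiw → dobiwesh, naldik → naldikesh) add -esh.
So wugipiz → wugipizesh.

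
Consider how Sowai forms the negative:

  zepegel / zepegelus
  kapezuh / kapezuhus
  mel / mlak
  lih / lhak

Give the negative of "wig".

zepegel and mel both end in -l yet inflect differently (zepegelus, mlak), so the final letter is not what conditions the rule; the number of vowels is.
"wig" has 1 vowel. The stems with 1 vowel (mel → mlak, lih → lhak) delete the last vowel and add -ak.
The other pattern: stems with 3 vowels add -us.
So wig → wgak.

wgak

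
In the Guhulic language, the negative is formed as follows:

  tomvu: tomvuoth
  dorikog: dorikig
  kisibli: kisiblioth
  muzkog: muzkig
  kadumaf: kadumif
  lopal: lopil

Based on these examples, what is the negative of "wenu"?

kisibli and kadumaf both begin with k- yet inflect differently (kisiblioth, kadumif), so the first letter is not what conditions the rule; whether the stem ends in a vowel or a consonant is.
"wenu" ends in a vowel. The stems ending in a vowel (kisibli → kisiblioth, tomvu → tomvuoth) add -oth.
The other pattern: stems ending in a consonant change the last vowel to 'i'.
So wenu → wenuoth.

wenuoth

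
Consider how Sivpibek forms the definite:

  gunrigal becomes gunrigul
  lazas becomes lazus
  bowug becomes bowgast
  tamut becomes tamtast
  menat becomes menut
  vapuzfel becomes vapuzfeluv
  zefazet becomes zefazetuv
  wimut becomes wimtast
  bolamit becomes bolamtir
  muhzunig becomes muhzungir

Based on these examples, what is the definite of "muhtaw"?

menat and bolamit both end in -t yet inflect differently (menut, bolamtir), so the final letter is not what conditions the rule; the last vowel is.
"muhtaw" has last vowel 'a'. The stems whose last vowel is 'a' (lazas → lazus, gunrigal → gunrigul, menat → menut) change the last vowel to 'u'.
The other patterns: stems whose last vowel is 'i' delete the last vowel and add -ir; stems whose last vowel is 'e' add -uv; stems whose last vowel is 'u' delete the last vowel and add -ast.
So muhtaw → muhtuw.

muhtuw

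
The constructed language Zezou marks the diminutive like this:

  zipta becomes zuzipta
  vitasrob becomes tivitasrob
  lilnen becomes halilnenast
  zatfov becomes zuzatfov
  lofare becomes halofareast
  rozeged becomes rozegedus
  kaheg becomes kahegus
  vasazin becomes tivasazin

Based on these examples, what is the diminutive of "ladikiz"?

haladikizast

"ladikiz" begins with l-. The stems beginning with l- (lofare → halofareast, lilnen → halilnenast) add ha- … -ast around the stem.
The other patterns: stems beginning with z- add the prefix zu-; stems beginning with v- add the prefix ti-; stems beginning with k- or r- add -us.
So ladikiz → haladikizast.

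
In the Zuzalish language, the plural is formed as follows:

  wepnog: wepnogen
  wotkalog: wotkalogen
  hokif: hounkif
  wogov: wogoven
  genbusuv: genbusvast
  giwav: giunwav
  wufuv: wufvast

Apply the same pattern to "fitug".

fitgast

genbusuv and wogov both end in -v yet inflect differently (genbusvast, wogoven), so the final letter is not what conditions the rule; the last vowel is.
"fitug" has last vowel 'u'. The stems whose last vowel is 'u' (genbusuv → genbusvast, wufuv → wufvast) delete the last vowel and add -ast.
The other patterns: stems whose last vowel is 'o' add -en; stems whose last vowel is 'a' or 'i' insert -un- after the first vowel.
So fitug → fitgast.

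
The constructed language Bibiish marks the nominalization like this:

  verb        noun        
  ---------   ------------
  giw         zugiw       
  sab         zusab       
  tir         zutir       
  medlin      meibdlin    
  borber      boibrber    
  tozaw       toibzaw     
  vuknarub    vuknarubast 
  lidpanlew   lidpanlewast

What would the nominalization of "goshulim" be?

tir and borber both end in -r yet inflect differently (zutir, boibrber), so the final letter is not what conditions the rule; the number of vowels is.
"goshulim" has 3 vowels. The stems with 3 vowels (vuknarub → vuknarubast, lidpanlew → lidpanlewast) add -ast.
So goshulim → goshulimast.

goshulimast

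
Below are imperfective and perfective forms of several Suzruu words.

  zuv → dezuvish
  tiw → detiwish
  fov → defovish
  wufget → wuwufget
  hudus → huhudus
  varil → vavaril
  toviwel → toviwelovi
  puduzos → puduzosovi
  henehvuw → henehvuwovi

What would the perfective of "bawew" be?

varil and toviwel both end in -l yet inflect differently (vavaril, toviwelovi), so the final letter is not what conditions the rule; the number of vowels is.
"bawew" has 2 vowels. The stems with 2 vowels (wufget → wuwufget, hudus → huhudus, varil → vavaril) repeat the first consonant+vowel as a prefix.
The other patterns: stems with 1 vowel add de- … -ish around the stem; stems with 3 vowels add -ovi.
So bawew → babawew.

babawew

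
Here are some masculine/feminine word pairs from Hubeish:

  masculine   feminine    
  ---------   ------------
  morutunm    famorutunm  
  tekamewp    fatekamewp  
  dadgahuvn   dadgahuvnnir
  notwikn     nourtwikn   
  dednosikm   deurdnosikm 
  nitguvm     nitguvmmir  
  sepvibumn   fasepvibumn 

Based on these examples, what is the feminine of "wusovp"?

wusovppir

notwikn and dadgahuvn both end in -n yet inflect differently (nourtwikn, dadgahuvnnir), so the final letter is not what conditions the rule; the second-to-last letter is.
"wusovp" has second-to-last letter 'v'. The stems whose second-to-last letter is 'v' (dadgahuvn → dadgahuvnnir, nitguvm → nitguvmmir) double the final consonant and add -ir.
The other patterns: stems whose second-to-last letter is 'k' insert -ur- after the first vowel; stems whose second-to-last letter is 'm', 'n' or 'w' add the prefix fa-.
So wusovp → wusovppir.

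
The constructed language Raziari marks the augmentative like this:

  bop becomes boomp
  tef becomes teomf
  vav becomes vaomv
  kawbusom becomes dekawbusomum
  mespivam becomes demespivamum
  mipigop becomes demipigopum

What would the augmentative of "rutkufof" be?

bop and mipigop both end in -p yet inflect differently (boomp, demipigopum), so the final letter is not what conditions the rule; the number of vowels is.
"rutkufof" has 3 vowels. The stems with 3 vowels (kawbusom → dekawbusomum, mespivam → demespivamum, mipigop → demipigopum) add de- … -um around the stem.
The other pattern: stems with 1 vowel insert -om- after the first vowel.
So rutkufof → derutkufofum.

derutkufofum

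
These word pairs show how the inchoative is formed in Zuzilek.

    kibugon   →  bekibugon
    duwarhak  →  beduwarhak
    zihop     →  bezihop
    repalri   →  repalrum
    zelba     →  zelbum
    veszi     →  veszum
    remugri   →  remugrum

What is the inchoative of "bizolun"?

bebizolun

duwarhak and zelba both have last vowel 'a' yet inflect differently (beduwarhak, zelbum), so the last vowel is not what conditions the rule; whether the stem ends in a vowel or a consonant is.
"bizolun" ends in a consonant. The stems ending in a consonant (kibugon → bekibugon, duwarhak → beduwarhak, zihop → bezihop) add the prefix be-.
So bizolun → bebizolun.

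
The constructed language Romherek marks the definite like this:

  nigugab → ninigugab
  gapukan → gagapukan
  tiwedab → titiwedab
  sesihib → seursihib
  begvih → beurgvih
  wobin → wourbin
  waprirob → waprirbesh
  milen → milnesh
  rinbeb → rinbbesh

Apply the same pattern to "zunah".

zuzunah

nigugab and sesihib both end in -b yet inflect differently (ninigugab, seursihib), so the final letter is not what conditions the rule; the last vowel is.
"zunah" has last vowel 'a'. The stems whose last vowel is 'a' (nigugab → ninigugab, gapukan → gagapukan, tiwedab → titiwedab) repeat the first consonant+vowel as a prefix.
The other patterns: stems whose last vowel is 'i' insert -ur- after the first vowel; stems whose last vowel is 'e' or 'o' delete the last vowel and add -esh.
So zunah → zuzunah.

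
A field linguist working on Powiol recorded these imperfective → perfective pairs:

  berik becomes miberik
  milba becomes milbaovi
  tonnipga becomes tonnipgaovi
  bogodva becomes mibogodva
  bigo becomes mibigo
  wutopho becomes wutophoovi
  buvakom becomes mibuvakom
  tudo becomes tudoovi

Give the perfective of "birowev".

mibirowev

bogodva and tonnipga both end in -a yet inflect differently (mibogodva, tonnipgaovi), so the final letter is not what conditions the rule; the first letter is.
"birowev" begins with b-. The stems beginning with b- (buvakom → mibuvakom, berik → miberik, bigo → mibigo) add the prefix mi-.
The other pattern: stems beginning with m-, t- or w- add -ovi.
So birowev → mibirowev.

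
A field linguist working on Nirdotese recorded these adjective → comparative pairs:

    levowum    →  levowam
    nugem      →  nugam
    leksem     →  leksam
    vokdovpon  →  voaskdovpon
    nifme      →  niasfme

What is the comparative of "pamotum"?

pamotam

"pamotum" ends in -m. The stems ending in -m (levowum → levowam, nugem → nugam, leksem → leksam) change the last vowel to 'a'.
The other pattern: stems ending in -e or -n insert -as- after the first vowel.
So pamotum → pamotam.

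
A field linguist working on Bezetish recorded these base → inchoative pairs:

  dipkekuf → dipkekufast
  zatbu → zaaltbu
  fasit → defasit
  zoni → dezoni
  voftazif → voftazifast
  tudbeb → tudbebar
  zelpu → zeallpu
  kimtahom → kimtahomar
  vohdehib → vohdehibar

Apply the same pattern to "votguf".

votgufast

zoni and voftazif both have last vowel 'i' yet inflect differently (dezoni, voftazifast), so the last vowel is not what conditions the rule; the final letter is.
"votguf" ends in -f. The stems ending in -f (voftazif → voftazifast, dipkekuf → dipkekufast) add -ast.
The other patterns: stems ending in -u insert -al- after the first vowel; stems ending in -i or -t add the prefix de-; stems ending in -b or -m add -ar.
So votguf → votgufast.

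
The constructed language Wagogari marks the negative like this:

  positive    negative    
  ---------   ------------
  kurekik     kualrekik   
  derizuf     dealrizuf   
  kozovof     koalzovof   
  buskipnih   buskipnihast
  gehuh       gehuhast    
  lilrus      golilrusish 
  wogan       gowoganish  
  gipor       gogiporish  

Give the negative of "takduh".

kurekik and buskipnih both have last vowel 'i' yet inflect differently (kualrekik, buskipnihast), so the last vowel is not what conditions the rule; the final letter is.
"takduh" ends in -h. The stems ending in -h (buskipnih → buskipnihast, gehuh → gehuhast) add -ast.
So takduh → takduhast.

takduhast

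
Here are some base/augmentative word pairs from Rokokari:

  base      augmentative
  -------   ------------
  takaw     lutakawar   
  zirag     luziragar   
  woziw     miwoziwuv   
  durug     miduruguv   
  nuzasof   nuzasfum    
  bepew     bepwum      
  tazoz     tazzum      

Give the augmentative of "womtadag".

takaw and woziw both end in -w yet inflect differently (lutakawar, miwoziwuv), so the final letter is not what conditions the rule; the last vowel is.
"womtadag" has last vowel 'a'. The stems whose last vowel is 'a' (takaw → lutakawar, zirag → luziragar) add lu- … -ar around the stem.
So womtadag → luwomtadagar.

luwomtadagar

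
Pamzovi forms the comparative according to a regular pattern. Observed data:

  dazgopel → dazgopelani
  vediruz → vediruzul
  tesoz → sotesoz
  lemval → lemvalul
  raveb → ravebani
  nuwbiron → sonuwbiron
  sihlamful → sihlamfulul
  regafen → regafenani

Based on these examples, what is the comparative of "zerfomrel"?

zerfomrelani

nuwbiron and regafen both end in -n yet inflect differently (sonuwbiron, regafenani), so the final letter is not what conditions the rule; the last vowel is.
"zerfomrel" has last vowel 'e'. The stems whose last vowel is 'e' (regafen → regafenani, dazgopel → dazgopelani, raveb → ravebani) add -ani.
The other patterns: stems whose last vowel is 'o' add the prefix so-; stems whose last vowel is 'a' or 'u' add -ul.
So zerfomrel → zerfomrelani.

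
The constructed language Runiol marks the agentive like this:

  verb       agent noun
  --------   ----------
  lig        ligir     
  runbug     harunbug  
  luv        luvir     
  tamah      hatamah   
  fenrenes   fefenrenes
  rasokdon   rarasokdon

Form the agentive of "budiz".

habudiz

lig and runbug both end in -g yet inflect differently (ligir, harunbug), so the final letter is not what conditions the rule; the number of vowels is.
"budiz" has 2 vowels. The stems with 2 vowels (tamah → hatamah, runbug → harunbug) add the prefix ha-.
So budiz → habudiz.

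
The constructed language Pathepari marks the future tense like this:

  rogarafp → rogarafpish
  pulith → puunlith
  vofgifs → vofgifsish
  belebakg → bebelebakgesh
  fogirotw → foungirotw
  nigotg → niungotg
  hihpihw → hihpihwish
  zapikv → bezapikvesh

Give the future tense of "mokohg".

mokohgish

nigotg and belebakg both end in -g yet inflect differently (niungotg, bebelebakgesh), so the final letter is not what conditions the rule; the second-to-last letter is.
"mokohg" has second-to-last letter 'h'. The one such stem in the data (hihpihw → hihpihwish) adds -ish, so the same rule applies.
The other patterns: stems whose second-to-last letter is 't' insert -un- after the first vowel; stems whose second-to-last letter is 'k' add be- … -esh around the stem.
So mokohg → mokohgish.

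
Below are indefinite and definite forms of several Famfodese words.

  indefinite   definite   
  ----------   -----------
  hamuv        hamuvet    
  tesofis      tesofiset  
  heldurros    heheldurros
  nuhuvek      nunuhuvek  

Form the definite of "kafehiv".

heldurros and tesofis both end in -s yet inflect differently (heheldurros, tesofiset), so the final letter is not what conditions the rule; the last vowel is.
"kafehiv" has last vowel 'i'. The one such stem in the data (tesofis → tesofiset) adds -et, so the same rule applies.
The other pattern: stems whose last vowel is 'e' or 'o' repeat the first consonant+vowel as a prefix.
So kafehiv → kafehivet.

kafehivet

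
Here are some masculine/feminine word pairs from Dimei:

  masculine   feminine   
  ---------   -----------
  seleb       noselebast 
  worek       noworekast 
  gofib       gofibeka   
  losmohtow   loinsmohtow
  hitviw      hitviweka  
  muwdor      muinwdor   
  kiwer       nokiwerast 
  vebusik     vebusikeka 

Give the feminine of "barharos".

worek and vebusik both end in -k yet inflect differently (noworekast, vebusikeka), so the final letter is not what conditions the rule; the last vowel is.
"barharos" has last vowel 'o'. The stems whose last vowel is 'o' (muwdor → muinwdor, losmohtow → loinsmohtow) insert -in- after the first vowel.
The other patterns: stems whose last vowel is 'e' add no- … -ast around the stem; stems whose last vowel is 'i' add -eka.
So barharos → bainrharos.

bainrharos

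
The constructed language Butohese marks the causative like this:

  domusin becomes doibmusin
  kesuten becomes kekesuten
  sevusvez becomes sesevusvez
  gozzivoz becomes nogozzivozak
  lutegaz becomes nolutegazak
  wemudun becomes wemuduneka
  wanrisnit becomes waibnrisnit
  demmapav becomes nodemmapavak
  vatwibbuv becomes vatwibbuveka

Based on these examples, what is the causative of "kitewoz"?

nokitewozak

"kitewoz" has last vowel 'o'. The one such stem in the data (gozzivoz → nogozzivozak) adds no- … -ak around the stem, so the same rule applies.
The other patterns: stems whose last vowel is 'i' insert -ib- after the first vowel; stems whose last vowel is 'e' repeat the first consonant+vowel as a prefix; stems whose last vowel is 'u' add -eka.
So kitewoz → nokitewozak.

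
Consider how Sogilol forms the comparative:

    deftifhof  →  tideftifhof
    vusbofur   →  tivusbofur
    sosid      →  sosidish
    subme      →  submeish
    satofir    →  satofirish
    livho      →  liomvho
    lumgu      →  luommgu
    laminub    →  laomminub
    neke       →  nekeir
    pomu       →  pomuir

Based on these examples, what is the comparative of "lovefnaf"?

loomvefnaf

vusbofur and satofir both end in -r yet inflect differently (tivusbofur, satofirish), so the final letter is not what conditions the rule; the first letter is.
"lovefnaf" begins with l-. The stems beginning with l- (livho → liomvho, lumgu → luommgu, laminub → laomminub) insert -om- after the first vowel.
The other patterns: stems beginning with d- or v- add the prefix ti-; stems beginning with s- add -ish; stems beginning with n- or p- add -ir.
So lovefnaf → loomvefnaf.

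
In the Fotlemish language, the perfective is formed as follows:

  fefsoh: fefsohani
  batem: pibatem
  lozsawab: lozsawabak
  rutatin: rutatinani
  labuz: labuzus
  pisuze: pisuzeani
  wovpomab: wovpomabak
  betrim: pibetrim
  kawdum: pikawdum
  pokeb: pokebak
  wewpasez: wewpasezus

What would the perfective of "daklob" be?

labuz and kawdum both have last vowel 'u' yet inflect differently (labuzus, pikawdum), so the last vowel is not what conditions the rule; the final letter is.
"daklob" ends in -b. The stems ending in -b (wovpomab → wovpomabak, lozsawab → lozsawabak, pokeb → pokebak) add -ak.
The other patterns: stems ending in -z add -us; stems ending in -m add the prefix pi-; stems ending in -e, -h or -n add -ani.
So daklob → daklobak.

daklobak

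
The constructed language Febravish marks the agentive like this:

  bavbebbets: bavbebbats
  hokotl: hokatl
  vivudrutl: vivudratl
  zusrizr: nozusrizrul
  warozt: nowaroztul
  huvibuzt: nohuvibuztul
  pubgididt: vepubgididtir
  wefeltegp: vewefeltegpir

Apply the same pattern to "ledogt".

veledogtir

"ledogt" has second-to-last letter 'g'. The one such stem in the data (wefeltegp → vewefeltegpir) adds ve- … -ir around the stem, so the same rule applies.
The other patterns: stems whose second-to-last letter is 't' change the last vowel to 'a'; stems whose second-to-last letter is 'z' add no- … -ul around the stem.
So ledogt → veledogtir.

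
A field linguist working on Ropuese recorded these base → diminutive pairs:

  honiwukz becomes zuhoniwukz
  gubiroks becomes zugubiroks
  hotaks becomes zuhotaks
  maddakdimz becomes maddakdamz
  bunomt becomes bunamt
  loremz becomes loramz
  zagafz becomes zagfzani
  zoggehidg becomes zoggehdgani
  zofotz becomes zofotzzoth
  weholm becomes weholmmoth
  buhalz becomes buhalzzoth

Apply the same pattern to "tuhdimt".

tuhdamt

"tuhdimt" has second-to-last letter 'm'. The stems whose second-to-last letter is 'm' (maddakdimz → maddakdamz, bunomt → bunamt, loremz → loramz) change the last vowel to 'a'.
So tuhdimt → tuhdamt.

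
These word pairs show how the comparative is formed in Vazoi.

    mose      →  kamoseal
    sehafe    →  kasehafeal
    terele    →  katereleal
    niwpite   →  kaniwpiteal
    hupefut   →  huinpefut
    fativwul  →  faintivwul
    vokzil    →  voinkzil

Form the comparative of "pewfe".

kapewfeal

sehafe and hupefut both have 3 vowels yet inflect differently (kasehafeal, huinpefut), so the number of vowels is not what conditions the rule; the final letter is.
"pewfe" ends in -e. The stems ending in -e (mose → kamoseal, sehafe → kasehafeal, terele → katereleal) add ka- … -al around the stem.
The other pattern: stems ending in -l or -t insert -in- after the first vowel.
So pewfe → kapewfeal.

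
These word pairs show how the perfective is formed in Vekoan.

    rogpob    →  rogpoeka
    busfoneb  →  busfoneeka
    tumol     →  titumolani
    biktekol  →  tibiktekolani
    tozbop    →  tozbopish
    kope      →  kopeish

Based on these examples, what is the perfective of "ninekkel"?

tininekkelani

rogpob and tumol both have last vowel 'o' yet inflect differently (rogpoeka, titumolani), so the last vowel is not what conditions the rule; the final letter is.
"ninekkel" ends in -l. The stems ending in -l (tumol → titumolani, biktekol → tibiktekolani) add ti- … -ani around the stem.
So ninekkel → tininekkelani.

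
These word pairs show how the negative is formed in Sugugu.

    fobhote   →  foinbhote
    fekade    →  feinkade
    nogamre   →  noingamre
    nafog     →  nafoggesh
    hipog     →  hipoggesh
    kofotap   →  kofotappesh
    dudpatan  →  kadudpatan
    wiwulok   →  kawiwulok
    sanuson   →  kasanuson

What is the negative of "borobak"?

kaborobak

kofotap and dudpatan both have last vowel 'a' yet inflect differently (kofotappesh, kadudpatan), so the last vowel is not what conditions the rule; the final letter is.
"borobak" ends in -k. The one such stem in the data (wiwulok → kawiwulok) adds the prefix ka-, so the same rule applies.
The other patterns: stems ending in -e insert -in- after the first vowel; stems ending in -g or -p double the final consonant and add -esh.
So borobak → kaborobak.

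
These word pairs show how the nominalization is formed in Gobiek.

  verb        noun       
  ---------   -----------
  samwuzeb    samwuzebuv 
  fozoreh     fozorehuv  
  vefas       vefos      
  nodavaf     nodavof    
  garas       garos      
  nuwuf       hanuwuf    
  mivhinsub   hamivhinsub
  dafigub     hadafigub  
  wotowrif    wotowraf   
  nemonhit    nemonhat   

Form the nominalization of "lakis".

lakas

nodavaf and nuwuf both end in -f yet inflect differently (nodavof, hanuwuf), so the final letter is not what conditions the rule; the last vowel is.
"lakis" has last vowel 'i'. The stems whose last vowel is 'i' (wotowrif → wotowraf, nemonhit → nemonhat) change the last vowel to 'a'.
So lakis → lakas.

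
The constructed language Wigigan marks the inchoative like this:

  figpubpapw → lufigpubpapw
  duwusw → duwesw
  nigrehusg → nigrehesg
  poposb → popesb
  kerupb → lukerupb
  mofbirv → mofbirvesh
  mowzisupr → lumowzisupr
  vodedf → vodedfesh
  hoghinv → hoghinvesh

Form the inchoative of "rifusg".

"rifusg" has second-to-last letter 's'. The stems whose second-to-last letter is 's' (poposb → popesb, nigrehusg → nigrehesg, duwusw → duwesw) change the last vowel to 'e'.
So rifusg → rifesg.

rifesg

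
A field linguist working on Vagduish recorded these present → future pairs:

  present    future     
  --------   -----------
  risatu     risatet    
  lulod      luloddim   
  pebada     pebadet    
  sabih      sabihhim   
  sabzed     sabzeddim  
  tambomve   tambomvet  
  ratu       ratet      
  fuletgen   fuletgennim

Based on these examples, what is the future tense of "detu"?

sabzed and tambomve both have last vowel 'e' yet inflect differently (sabzeddim, tambomvet), so the last vowel is not what conditions the rule; whether the stem ends in a vowel or a consonant is.
"detu" ends in a vowel. The stems ending in a vowel (risatu → risatet, tambomve → tambomvet, ratu → ratet) drop the final letter and add -et.
The other pattern: stems ending in a consonant double the final consonant and add -im.
So detu → detet.

detet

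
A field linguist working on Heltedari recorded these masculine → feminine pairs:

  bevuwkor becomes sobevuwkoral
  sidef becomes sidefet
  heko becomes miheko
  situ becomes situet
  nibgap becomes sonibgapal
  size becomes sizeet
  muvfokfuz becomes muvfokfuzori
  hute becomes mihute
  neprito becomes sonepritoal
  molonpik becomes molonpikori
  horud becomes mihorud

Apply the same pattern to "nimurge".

sonimurgeal

size and hute both end in -e yet inflect differently (sizeet, mihute), so the final letter is not what conditions the rule; the first letter is.
"nimurge" begins with n-. The stems beginning with n- (nibgap → sonibgapal, neprito → sonepritoal) add so- … -al around the stem.
So nimurge → sonimurgeal.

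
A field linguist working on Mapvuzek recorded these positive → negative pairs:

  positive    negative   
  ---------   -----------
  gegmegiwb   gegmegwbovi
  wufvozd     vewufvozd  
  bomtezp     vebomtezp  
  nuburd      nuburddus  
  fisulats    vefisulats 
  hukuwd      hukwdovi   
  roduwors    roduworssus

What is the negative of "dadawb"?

dadwbovi

"dadawb" has second-to-last letter 'w'. The stems whose second-to-last letter is 'w' (hukuwd → hukwdovi, gegmegiwb → gegmegwbovi) delete the last vowel and add -ovi.
The other patterns: stems whose second-to-last letter is 'r' double the final consonant and add -us; stems whose second-to-last letter is 't' or 'z' add the prefix ve-.
So dadawb → dadwbovi.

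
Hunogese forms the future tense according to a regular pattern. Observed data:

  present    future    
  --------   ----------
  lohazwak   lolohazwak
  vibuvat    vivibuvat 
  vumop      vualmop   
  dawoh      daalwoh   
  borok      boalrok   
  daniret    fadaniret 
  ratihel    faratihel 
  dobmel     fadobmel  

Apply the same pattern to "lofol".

lohazwak and borok both end in -k yet inflect differently (lolohazwak, boalrok), so the final letter is not what conditions the rule; the last vowel is.
"lofol" has last vowel 'o'. The stems whose last vowel is 'o' (vumop → vualmop, dawoh → daalwoh, borok → boalrok) insert -al- after the first vowel.
The other patterns: stems whose last vowel is 'a' repeat the first consonant+vowel as a prefix; stems whose last vowel is 'e' add the prefix fa-.
So lofol → loalfol.

loalfol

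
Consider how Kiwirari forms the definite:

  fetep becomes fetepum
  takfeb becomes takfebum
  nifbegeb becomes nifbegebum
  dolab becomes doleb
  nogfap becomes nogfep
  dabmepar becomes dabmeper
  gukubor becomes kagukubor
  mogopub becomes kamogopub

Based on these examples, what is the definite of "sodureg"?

soduregum

takfeb and dolab both end in -b yet inflect differently (takfebum, doleb), so the final letter is not what conditions the rule; the last vowel is.
"sodureg" has last vowel 'e'. The stems whose last vowel is 'e' (fetep → fetepum, takfeb → takfebum, nifbegeb → nifbegebum) add -um.
The other patterns: stems whose last vowel is 'a' change the last vowel to 'e'; stems whose last vowel is 'o' or 'u' add the prefix ka-.
So sodureg → soduregum.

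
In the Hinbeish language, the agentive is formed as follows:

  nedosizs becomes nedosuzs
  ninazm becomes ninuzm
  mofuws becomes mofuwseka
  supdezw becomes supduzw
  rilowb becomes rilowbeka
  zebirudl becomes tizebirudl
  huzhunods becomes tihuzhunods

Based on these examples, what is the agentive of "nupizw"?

nupuzw

huzhunods and nedosizs both end in -s yet inflect differently (tihuzhunods, nedosuzs), so the final letter is not what conditions the rule; the second-to-last letter is.
"nupizw" has second-to-last letter 'z'. The stems whose second-to-last letter is 'z' (nedosizs → nedosuzs, ninazm → ninuzm, supdezw → supduzw) change the last vowel to 'u'.
So nupizw → nupuzw.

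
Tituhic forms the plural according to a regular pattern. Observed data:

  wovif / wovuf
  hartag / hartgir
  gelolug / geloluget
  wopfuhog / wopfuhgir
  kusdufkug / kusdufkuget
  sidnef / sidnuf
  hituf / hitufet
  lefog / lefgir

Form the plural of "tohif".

lefog and kusdufkug both end in -g yet inflect differently (lefgir, kusdufkuget), so the final letter is not what conditions the rule; the last vowel is.
"tohif" has last vowel 'i'. The one such stem in the data (wovif → wovuf) changes the last vowel to 'u' (as does sidnef), so the same rule applies.
So tohif → tohuf.

tohuf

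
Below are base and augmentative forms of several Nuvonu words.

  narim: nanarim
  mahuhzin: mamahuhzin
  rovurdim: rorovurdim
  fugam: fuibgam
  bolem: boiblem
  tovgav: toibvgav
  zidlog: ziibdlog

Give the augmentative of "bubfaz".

buibbfaz

"bubfaz" has last vowel 'a'. The stems whose last vowel is 'a' (fugam → fuibgam, tovgav → toibvgav) insert -ib- after the first vowel.
So bubfaz → buibbfaz.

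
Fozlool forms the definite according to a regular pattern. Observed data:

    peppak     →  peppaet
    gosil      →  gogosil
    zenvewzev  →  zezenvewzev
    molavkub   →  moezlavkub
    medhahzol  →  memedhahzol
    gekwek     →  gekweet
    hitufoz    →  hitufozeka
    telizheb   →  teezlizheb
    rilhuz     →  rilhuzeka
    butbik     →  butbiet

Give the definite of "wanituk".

rilhuz and molavkub both have last vowel 'u' yet inflect differently (rilhuzeka, moezlavkub), so the last vowel is not what conditions the rule; the final letter is.
"wanituk" ends in -k. The stems ending in -k (gekwek → gekweet, peppak → peppaet, butbik → butbiet) drop the final letter and add -et.
So wanituk → wanituet.

wanituet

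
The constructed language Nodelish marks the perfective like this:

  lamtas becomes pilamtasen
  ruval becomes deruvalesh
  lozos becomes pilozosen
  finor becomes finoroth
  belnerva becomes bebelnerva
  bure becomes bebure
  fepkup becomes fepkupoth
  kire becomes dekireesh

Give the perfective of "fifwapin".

fifwapinoth

bure and kire both end in -e yet inflect differently (bebure, dekireesh), so the final letter is not what conditions the rule; the first letter is.
"fifwapin" begins with f-. The stems beginning with f- (finor → finoroth, fepkup → fepkupoth) add -oth.
So fifwapin → fifwapinoth.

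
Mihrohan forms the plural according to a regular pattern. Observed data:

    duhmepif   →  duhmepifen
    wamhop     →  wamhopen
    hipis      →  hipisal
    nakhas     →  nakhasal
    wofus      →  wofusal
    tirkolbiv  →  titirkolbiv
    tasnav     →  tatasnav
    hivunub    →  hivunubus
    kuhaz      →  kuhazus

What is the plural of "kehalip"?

duhmepif and hipis both have last vowel 'i' yet inflect differently (duhmepifen, hipisal), so the last vowel is not what conditions the rule; the final letter is.
"kehalip" ends in -p. The one such stem in the data (wamhop → wamhopen) adds -en, so the same rule applies.
The other patterns: stems ending in -s add -al; stems ending in -v repeat the first consonant+vowel as a prefix; stems ending in -b or -z add -us.
So kehalip → kehalipen.

kehalipen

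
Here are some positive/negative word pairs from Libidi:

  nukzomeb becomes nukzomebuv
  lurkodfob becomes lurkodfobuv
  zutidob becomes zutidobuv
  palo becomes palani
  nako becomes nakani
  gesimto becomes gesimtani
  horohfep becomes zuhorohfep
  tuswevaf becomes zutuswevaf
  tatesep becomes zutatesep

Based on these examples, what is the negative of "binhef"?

zubinhef

"binhef" ends in -f. The one such stem in the data (tuswevaf → zutuswevaf) adds the prefix zu-, so the same rule applies.
The other patterns: stems ending in -b add -uv; stems ending in -o drop the final letter and add -ani.
So binhef → zubinhef.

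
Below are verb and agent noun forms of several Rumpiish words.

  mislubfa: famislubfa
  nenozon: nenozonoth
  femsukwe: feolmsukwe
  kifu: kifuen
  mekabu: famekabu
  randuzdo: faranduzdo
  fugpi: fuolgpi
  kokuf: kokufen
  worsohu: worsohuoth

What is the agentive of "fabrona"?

faolbrona

kifu and mekabu both end in -u yet inflect differently (kifuen, famekabu), so the final letter is not what conditions the rule; the first letter is.
"fabrona" begins with f-. The stems beginning with f- (fugpi → fuolgpi, femsukwe → feolmsukwe) insert -ol- after the first vowel.
The other patterns: stems beginning with k- add -en; stems beginning with m- or r- add the prefix fa-; stems beginning with n- or w- add -oth.
So fabrona → faolbrona.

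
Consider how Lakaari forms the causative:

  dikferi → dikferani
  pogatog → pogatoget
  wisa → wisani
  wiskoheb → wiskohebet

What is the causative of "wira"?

wisa and wiskoheb both begin with w- yet inflect differently (wisani, wiskohebet), so the first letter is not what conditions the rule; whether the stem ends in a vowel or a consonant is.
"wira" ends in a vowel. The stems ending in a vowel (wisa → wisani, dikferi → dikferani) drop the final letter and add -ani.
The other pattern: stems ending in a consonant add -et.
So wira → wirani.

wirani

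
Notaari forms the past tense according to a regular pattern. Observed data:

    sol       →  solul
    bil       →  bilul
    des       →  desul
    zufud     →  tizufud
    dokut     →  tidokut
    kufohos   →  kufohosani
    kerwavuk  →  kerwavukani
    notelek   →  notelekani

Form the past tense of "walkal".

"walkal" has 2 vowels. The stems with 2 vowels (zufud → tizufud, dokut → tidokut) add the prefix ti-.
So walkal → tiwalkal.

tiwalkal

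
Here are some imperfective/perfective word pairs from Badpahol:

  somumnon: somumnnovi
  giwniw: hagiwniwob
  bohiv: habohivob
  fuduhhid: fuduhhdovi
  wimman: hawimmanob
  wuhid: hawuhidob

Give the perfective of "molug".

wimman and somumnon both end in -n yet inflect differently (hawimmanob, somumnnovi), so the final letter is not what conditions the rule; the number of vowels is.
"molug" has 2 vowels. The stems with 2 vowels (giwniw → hagiwniwob, wuhid → hawuhidob, bohiv → habohivob) add ha- … -ob around the stem.
The other pattern: stems with 3 vowels delete the last vowel and add -ovi.
So molug → hamolugob.

hamolugob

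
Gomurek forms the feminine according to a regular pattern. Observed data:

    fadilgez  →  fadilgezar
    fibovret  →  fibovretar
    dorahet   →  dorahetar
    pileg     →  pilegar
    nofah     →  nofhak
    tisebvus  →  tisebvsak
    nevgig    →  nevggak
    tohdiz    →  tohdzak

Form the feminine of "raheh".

rahehar

pileg and nevgig both end in -g yet inflect differently (pilegar, nevggak), so the final letter is not what conditions the rule; the last vowel is.
"raheh" has last vowel 'e'. The stems whose last vowel is 'e' (fadilgez → fadilgezar, fibovret → fibovretar, dorahet → dorahetar) add -ar.
The other pattern: stems whose last vowel is 'a', 'i' or 'u' delete the last vowel and add -ak.
So raheh → rahehar.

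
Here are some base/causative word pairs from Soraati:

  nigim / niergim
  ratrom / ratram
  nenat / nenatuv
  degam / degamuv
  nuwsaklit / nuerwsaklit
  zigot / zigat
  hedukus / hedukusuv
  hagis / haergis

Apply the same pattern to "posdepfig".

ratrom and nigim both end in -m yet inflect differently (ratram, niergim), so the final letter is not what conditions the rule; the last vowel is.
"posdepfig" has last vowel 'i'. The stems whose last vowel is 'i' (nigim → niergim, nuwsaklit → nuerwsaklit, hagis → haergis) insert -er- after the first vowel.
So posdepfig → poersdepfig.

poersdepfig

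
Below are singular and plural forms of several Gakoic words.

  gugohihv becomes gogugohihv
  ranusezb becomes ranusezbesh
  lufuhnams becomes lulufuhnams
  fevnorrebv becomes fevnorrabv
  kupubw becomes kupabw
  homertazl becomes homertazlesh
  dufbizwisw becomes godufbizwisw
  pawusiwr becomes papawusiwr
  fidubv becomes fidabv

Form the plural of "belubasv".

fevnorrebv and gugohihv both end in -v yet inflect differently (fevnorrabv, gogugohihv), so the final letter is not what conditions the rule; the second-to-last letter is.
"belubasv" has second-to-last letter 's'. The one such stem in the data (dufbizwisw → godufbizwisw) adds the prefix go-, so the same rule applies.
So belubasv → gobelubasv.

gobelubasv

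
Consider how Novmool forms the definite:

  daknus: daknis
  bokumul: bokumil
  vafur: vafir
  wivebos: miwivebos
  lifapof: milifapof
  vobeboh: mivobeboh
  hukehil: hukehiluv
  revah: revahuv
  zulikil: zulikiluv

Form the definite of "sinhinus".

"sinhinus" has last vowel 'u'. The stems whose last vowel is 'u' (daknus → daknis, bokumul → bokumil, vafur → vafir) change the last vowel to 'i'.
The other patterns: stems whose last vowel is 'o' add the prefix mi-; stems whose last vowel is 'a' or 'i' add -uv.
So sinhinus → sinhinis.

sinhinis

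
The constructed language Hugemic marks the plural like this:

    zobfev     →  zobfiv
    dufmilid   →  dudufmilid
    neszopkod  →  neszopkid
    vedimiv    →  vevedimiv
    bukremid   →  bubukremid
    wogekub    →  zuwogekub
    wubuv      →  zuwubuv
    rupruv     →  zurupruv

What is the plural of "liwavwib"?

rupruv and vedimiv both end in -v yet inflect differently (zurupruv, vevedimiv), so the final letter is not what conditions the rule; the last vowel is.
"liwavwib" has last vowel 'i'. The stems whose last vowel is 'i' (dufmilid → dudufmilid, bukremid → bubukremid, vedimiv → vevedimiv) repeat the first consonant+vowel as a prefix.
So liwavwib → liliwavwib.

liliwavwib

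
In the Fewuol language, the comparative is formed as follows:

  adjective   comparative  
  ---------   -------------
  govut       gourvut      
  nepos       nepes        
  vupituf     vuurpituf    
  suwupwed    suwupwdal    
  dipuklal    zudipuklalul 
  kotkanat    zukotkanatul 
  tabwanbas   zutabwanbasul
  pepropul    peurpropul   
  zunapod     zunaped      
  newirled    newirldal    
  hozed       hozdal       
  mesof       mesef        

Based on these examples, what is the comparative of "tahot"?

tahet

kotkanat and govut both end in -t yet inflect differently (zukotkanatul, gourvut), so the final letter is not what conditions the rule; the last vowel is.
"tahot" has last vowel 'o'. The stems whose last vowel is 'o' (nepos → nepes, zunapod → zunaped, mesof → mesef) change the last vowel to 'e'.
The other patterns: stems whose last vowel is 'a' add zu- … -ul around the stem; stems whose last vowel is 'u' insert -ur- after the first vowel; stems whose last vowel is 'e' delete the last vowel and add -al.
So tahot → tahet.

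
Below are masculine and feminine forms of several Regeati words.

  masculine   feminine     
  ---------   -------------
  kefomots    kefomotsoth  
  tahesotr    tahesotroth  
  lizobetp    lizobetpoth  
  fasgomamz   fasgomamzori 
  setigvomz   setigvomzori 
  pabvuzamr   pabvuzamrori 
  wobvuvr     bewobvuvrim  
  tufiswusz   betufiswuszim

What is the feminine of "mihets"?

mihetsoth

tahesotr and pabvuzamr both end in -r yet inflect differently (tahesotroth, pabvuzamrori), so the final letter is not what conditions the rule; the second-to-last letter is.
"mihets" has second-to-last letter 't'. The stems whose second-to-last letter is 't' (kefomots → kefomotsoth, tahesotr → tahesotroth, lizobetp → lizobetpoth) add -oth.
The other patterns: stems whose second-to-last letter is 'm' add -ori; stems whose second-to-last letter is 's' or 'v' add be- … -im around the stem.
So mihets → mihetsoth.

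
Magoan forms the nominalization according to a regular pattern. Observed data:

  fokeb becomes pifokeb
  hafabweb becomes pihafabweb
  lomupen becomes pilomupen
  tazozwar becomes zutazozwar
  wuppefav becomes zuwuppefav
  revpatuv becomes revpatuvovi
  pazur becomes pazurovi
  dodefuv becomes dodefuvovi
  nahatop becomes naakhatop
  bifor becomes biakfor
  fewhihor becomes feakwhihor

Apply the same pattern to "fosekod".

foaksekod

wuppefav and revpatuv both end in -v yet inflect differently (zuwuppefav, revpatuvovi), so the final letter is not what conditions the rule; the last vowel is.
"fosekod" has last vowel 'o'. The stems whose last vowel is 'o' (nahatop → naakhatop, bifor → biakfor, fewhihor → feakwhihor) insert -ak- after the first vowel.
The other patterns: stems whose last vowel is 'e' add the prefix pi-; stems whose last vowel is 'a' add the prefix zu-; stems whose last vowel is 'u' add -ovi.
So fosekod → foaksekod.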